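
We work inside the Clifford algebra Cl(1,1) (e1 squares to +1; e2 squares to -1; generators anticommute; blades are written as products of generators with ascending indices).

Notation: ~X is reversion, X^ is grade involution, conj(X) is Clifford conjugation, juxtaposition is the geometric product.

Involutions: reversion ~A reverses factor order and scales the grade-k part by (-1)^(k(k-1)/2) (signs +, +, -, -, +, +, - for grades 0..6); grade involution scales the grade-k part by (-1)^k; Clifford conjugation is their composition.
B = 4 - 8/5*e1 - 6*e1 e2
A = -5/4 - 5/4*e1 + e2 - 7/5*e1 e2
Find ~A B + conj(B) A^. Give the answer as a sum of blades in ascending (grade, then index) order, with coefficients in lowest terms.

first term: -57/5 - 9*e1 + 687/50*e2 + 147/10*e1 e2
second term: -57/5 + 9*e1 - 687/50*e2 - 147/10*e1 e2
Answer: -114/5


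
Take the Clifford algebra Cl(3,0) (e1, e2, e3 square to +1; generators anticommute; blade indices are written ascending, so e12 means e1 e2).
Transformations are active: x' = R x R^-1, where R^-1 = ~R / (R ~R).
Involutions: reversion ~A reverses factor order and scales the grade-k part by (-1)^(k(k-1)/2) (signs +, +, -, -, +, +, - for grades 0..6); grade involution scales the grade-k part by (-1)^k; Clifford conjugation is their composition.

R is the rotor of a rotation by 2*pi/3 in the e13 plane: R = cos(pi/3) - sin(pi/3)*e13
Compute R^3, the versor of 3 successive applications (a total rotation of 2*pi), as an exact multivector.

Because a rotor carries half the rotation angle, composing 3 copies of this e13-plane rotor multiplies the phase: 3*(pi/3) = pi, hence R^3 = cos(pi) - sin(pi)*e13.
cos(pi) = -1 and sin(pi) = 0, so R^3 = -1. The total rotation 2*pi is 1 full turn, so every vector returns to itself, yet the rotor is -1, on the OTHER sheet of the double cover (an odd number of 2*pi turns).
Answer: -1


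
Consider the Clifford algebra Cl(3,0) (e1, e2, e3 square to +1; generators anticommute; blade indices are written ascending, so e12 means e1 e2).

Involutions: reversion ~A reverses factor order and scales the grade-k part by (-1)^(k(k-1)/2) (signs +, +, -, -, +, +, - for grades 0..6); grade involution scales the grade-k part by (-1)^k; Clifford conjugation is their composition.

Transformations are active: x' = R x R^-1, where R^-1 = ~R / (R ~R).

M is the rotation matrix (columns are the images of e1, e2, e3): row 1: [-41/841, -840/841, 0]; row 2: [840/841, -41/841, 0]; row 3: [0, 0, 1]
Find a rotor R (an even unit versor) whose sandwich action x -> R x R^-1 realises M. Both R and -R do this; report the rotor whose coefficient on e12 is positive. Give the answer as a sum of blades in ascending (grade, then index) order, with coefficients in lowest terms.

Method: write R = a + b12*e12 + b13*e13 + b23*e23 with a^2 + b12^2 + b13^2 + b23^2 = 1 (so R^-1 = ~R). Expanding the columns R e_j ~R gives tr M = 4a^2 - 1 and, from the antisymmetric part, M21 - M12 = -4a*b12, M13 - M31 = 4a*b13, M32 - M23 = -4a*b23.
Here tr M = 759/841, so a^2 = (1 + tr M)/4 = 400/841 and a = ±20/29. Taking a = 20/29: M21 - M12 = 1680/841, M13 - M31 = 0, M32 - M23 = 0, giving b12 = -21/29, b13 = 0, b23 = 0, i.e. R = 20/29 - 21/29*e12.
Its e12 coefficient is negative, so report the other preimage -R.
Answer: -20/29 + 21/29*e12. Why the constraint matters: R and -R act identically through the sandwich — M has trace 759/841 either way — so only the sign condition on e12 picks one of the two preimages.


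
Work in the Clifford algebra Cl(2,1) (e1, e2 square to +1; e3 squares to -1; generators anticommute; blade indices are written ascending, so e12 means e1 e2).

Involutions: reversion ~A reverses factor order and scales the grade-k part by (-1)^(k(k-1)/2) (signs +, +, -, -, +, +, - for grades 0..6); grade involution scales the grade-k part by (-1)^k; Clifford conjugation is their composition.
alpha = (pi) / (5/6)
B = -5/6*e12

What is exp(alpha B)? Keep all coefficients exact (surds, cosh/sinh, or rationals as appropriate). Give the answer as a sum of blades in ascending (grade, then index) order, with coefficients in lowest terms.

B^2 = (-5/6)^2*(e12)^2 = 25/36*(-1) = -25/36 (a basis 2-blade squares to minus the product of its generators' squares).
B^2 = -25/36 — a negative square means the series sums to a rotation: l = 5/6, alpha*l = pi, so exp(alpha B) = cos(pi) + (sin(pi)/(5/6))*B = -1 + (0)*B.
Answer: -1


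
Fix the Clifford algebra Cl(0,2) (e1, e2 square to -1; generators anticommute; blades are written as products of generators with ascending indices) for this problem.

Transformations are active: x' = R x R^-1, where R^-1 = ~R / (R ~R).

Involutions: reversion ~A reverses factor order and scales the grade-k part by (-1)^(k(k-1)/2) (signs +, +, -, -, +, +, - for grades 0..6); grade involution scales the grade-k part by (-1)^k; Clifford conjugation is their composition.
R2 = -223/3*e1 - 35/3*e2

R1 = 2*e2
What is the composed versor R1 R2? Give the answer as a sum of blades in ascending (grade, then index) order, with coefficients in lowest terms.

Distribute over the terms of R1 (each basis-blade product reordered to ascending indices, repeated generators contracted through their squares):
(2*e2) R2 = 70/3 + 446/3*e1 e2
Answer: 70/3 + 446/3*e1 e2


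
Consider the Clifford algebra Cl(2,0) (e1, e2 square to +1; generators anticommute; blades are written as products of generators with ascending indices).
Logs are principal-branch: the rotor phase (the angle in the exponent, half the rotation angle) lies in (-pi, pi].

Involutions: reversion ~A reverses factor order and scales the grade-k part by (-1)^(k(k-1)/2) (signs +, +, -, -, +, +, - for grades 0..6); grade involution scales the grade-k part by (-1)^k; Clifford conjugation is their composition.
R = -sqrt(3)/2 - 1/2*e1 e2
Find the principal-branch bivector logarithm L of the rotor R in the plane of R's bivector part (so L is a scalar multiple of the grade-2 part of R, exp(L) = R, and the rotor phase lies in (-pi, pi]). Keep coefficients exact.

The scalar part of R is -sqrt(3)/2, which fixes the principal-branch rotor phase; the unit plane is then the bivector part divided by the sine of that phase, and L is that plane scaled by the phase.
Concretely: cos(phase) = -sqrt(3)/2 gives phase = ±5*pi/6, and since phase/sin(phase) is even the sign is immaterial: L = (phase/sin(phase)) * <R>_2 = (5*pi/3) * <R>_2.
Answer: -5*pi/6*e1 e2


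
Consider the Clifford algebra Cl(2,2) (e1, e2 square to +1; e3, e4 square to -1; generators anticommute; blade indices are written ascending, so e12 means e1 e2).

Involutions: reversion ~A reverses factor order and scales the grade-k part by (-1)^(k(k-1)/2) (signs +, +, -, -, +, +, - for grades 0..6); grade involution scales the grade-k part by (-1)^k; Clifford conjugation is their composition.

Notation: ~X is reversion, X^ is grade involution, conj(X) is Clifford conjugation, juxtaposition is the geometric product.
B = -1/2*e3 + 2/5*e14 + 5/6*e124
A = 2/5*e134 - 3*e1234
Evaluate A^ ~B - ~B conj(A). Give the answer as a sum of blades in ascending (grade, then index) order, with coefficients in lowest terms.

first term: 117/50*e3 + 1/5*e14 + 13/15*e23 + 3/2*e124
second term: -117/50*e3 - 1/5*e14 + 13/15*e23 - 3/2*e124
Answer: 117/25*e3 + 2/5*e14 + 3*e124


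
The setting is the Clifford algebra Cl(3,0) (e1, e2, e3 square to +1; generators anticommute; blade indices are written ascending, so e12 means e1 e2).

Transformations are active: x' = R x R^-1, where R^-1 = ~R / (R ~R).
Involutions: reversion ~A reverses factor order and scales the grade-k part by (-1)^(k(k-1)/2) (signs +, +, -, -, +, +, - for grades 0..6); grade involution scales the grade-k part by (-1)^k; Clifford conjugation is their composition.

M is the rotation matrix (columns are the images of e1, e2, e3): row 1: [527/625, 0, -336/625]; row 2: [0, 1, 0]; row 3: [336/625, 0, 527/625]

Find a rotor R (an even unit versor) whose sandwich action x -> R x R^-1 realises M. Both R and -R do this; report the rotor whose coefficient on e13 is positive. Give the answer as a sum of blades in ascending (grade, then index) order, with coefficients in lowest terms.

Method: write R = a + b12*e12 + b13*e13 + b23*e23 with a^2 + b12^2 + b13^2 + b23^2 = 1 (so R^-1 = ~R). Expanding the columns R e_j ~R gives tr M = 4a^2 - 1 and, from the antisymmetric part, M21 - M12 = -4a*b12, M13 - M31 = 4a*b13, M32 - M23 = -4a*b23.
Here tr M = 1679/625, so a^2 = (1 + tr M)/4 = 576/625 and a = ±24/25. Taking a = 24/25: M21 - M12 = 0, M13 - M31 = -672/625, M32 - M23 = 0, giving b12 = 0, b13 = -7/25, b23 = 0, i.e. R = 24/25 - 7/25*e13.
Its e13 coefficient is negative, so report the other preimage -R.
Answer: -24/25 + 7/25*e13. Recall the cover is two-to-one: with M of trace 1679/625, both preimages act alike, and the stated e13 sign chooses the sheet.


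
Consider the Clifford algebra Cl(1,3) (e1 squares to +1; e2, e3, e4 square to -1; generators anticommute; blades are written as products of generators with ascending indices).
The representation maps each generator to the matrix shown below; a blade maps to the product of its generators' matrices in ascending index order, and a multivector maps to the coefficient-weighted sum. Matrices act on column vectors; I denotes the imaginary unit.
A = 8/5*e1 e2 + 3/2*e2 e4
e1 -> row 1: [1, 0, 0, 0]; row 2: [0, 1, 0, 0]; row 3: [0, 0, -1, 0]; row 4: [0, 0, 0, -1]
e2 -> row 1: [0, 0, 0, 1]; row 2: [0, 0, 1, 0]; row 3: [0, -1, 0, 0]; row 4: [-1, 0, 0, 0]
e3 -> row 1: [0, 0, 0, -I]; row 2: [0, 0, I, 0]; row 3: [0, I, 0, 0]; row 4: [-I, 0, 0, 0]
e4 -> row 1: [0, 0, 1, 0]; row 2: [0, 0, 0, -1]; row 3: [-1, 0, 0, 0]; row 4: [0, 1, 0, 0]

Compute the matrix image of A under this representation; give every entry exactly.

Bivector images (products of the table entries): rho(e1 e2) = rho(e1)rho(e2) = row 1: [0, 0, 0, 1]; row 2: [0, 0, 1, 0]; row 3: [0, 1, 0, 0]; row 4: [1, 0, 0, 0]; rho(e2 e4) = rho(e2)rho(e4) = row 1: [0, 1, 0, 0]; row 2: [-1, 0, 0, 0]; row 3: [0, 0, 0, 1]; row 4: [0, 0, -1, 0].
M = (8/5)*rho(e1 e2) + (3/2)*rho(e2 e4), summed entrywise:
Answer: row 1: [0, 3/2, 0, 8/5]; row 2: [-3/2, 0, 8/5, 0]; row 3: [0, 8/5, 0, 3/2]; row 4: [8/5, 0, -3/2, 0]


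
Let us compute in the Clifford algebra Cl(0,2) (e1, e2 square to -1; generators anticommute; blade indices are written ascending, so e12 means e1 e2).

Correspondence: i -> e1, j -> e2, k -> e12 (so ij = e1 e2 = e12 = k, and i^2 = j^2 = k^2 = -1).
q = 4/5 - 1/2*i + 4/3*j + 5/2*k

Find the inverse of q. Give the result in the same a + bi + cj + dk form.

In blades: q = 4/5 - 1/2*e1 + 4/3*e2 + 5/2*e12.
With qbar = 4/5 + 1/2*e1 - 4/3*e2 - 5/2*e12 (scalar fixed, mapped units negated), q qbar = 4013/450 (the sum of squared coefficients), so q^-1 = qbar / (4013/450) = 360/4013 + 225/4013*e1 - 600/4013*e2 - 1125/4013*e12; translating back:
Answer: 360/4013 + 225/4013*i - 600/4013*j - 1125/4013*k


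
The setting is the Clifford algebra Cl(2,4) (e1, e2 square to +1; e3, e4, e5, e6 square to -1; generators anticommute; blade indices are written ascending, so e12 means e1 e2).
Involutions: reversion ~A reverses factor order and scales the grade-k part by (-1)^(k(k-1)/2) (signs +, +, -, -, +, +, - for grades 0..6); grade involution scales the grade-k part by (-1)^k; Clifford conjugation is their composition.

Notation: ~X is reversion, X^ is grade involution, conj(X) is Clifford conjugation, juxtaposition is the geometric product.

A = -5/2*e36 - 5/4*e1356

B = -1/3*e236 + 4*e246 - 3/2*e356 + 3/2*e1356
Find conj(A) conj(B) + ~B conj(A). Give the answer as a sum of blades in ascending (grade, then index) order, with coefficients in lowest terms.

first term: 15/8 + 15/8*e1 + 5/6*e2 - 15/4*e5 + 15/4*e15 - 5/12*e125 + 10*e234 - 5*e12345
second term: 15/8 + 15/8*e1 - 5/6*e2 + 15/4*e5 + 15/4*e15 + 5/12*e125 + 10*e234 - 5*e12345
Answer: 15/4 + 15/4*e1 + 15/2*e15 + 20*e234 - 10*e12345


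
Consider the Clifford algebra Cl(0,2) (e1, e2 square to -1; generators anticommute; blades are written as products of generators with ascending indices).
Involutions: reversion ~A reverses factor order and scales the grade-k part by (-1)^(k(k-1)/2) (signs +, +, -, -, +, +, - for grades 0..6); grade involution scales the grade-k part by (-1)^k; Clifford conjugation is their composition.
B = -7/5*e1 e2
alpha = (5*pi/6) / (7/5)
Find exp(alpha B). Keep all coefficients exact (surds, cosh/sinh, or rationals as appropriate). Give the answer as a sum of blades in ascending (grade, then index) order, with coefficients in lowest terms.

B^2 = (-7/5)^2*(e1 e2)^2 = 49/25*(-1) = -49/25 (a basis 2-blade squares to minus the product of its generators' squares).
B^2 = -49/25 — B^2 < 0, so the exponential closes trigonometrically: l = 7/5, alpha*l = 5*pi/6, so exp(alpha B) = cos(5*pi/6) + (sin(5*pi/6)/(7/5))*B = -sqrt(3)/2 + (5/14)*B.
Answer: -sqrt(3)/2 - 1/2*e1 e2


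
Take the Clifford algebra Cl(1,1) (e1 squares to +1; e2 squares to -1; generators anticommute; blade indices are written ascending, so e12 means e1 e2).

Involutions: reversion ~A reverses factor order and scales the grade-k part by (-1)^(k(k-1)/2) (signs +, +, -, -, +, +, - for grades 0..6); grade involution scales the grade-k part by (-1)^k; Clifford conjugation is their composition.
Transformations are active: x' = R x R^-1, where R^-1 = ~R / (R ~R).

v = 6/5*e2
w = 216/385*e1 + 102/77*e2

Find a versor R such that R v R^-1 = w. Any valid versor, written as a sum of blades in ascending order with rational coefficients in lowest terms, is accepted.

Key observation: q(v) = q(w) = -36/25 (sandwiches preserve the norm), so R = v + w = 216/385*e1 + 972/385*e2 works whenever it is invertible — the component of v along it is kept and (v - w)/2 reverses, sending v to w.
Answer: 216/385*e1 + 972/385*e2


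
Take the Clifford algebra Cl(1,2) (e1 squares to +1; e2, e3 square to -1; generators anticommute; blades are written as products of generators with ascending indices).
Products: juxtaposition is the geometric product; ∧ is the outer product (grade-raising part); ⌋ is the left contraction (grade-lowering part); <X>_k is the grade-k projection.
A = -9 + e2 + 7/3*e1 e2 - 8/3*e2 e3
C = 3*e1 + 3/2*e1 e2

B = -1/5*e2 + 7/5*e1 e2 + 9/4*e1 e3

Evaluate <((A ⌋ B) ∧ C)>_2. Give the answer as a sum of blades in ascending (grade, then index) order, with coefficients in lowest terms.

step 1: 52/15 + 7/5*e1 + 9/5*e2 - 63/5*e1 e2 - 81/4*e1 e3
step 2: 52/5*e1 - 1/5*e1 e2
step 3: -1/5*e1 e2
Answer: -1/5*e1 e2


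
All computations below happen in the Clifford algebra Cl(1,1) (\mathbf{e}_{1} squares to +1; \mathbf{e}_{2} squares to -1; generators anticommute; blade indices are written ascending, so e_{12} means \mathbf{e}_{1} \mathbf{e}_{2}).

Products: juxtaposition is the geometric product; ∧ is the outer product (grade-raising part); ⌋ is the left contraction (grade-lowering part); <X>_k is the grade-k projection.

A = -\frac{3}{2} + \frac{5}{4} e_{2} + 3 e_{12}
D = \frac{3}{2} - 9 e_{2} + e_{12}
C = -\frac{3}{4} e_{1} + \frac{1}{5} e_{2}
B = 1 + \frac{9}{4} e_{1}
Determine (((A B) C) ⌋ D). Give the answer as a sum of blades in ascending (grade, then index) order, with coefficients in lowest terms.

step 1: -\frac{3}{2} - \frac{27}{8} e_{1} - \frac{11}{2} e_{2} + \frac{3}{16} e_{12}
step 2: \frac{581}{160} + \frac{87}{80} e_{1} - \frac{51}{320} e_{2} - \frac{24}{5} e_{12}
step 3: -\frac{63}{80} - \frac{51}{320} e_{1} - \frac{1011}{32} e_{2} + \frac{581}{160} e_{12}
Answer: -\frac{63}{80} - \frac{51}{320} e_{1} - \frac{1011}{32} e_{2} + \frac{581}{160} e_{12}


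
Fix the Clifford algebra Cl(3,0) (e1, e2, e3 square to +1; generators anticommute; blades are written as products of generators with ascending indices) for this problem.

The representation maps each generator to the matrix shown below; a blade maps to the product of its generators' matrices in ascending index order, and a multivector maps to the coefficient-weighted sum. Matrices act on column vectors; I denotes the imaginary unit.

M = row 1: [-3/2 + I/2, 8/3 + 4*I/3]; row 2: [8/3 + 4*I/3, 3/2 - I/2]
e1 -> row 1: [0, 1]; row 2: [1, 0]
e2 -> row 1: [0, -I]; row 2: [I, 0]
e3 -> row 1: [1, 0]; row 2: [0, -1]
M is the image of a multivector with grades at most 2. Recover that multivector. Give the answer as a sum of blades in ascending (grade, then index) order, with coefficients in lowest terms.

Method: 1, rho(e1), rho(e2), rho(e3) form a trace-orthogonal basis of the 2x2 complex matrices (tr(X Y) = 2 if X = Y, else 0), so M = m0*1 + m1*rho(e1) + m2*rho(e2) + m3*rho(e3) with m0 = tr(M)/2 = 0, m1 = tr(M rho(e1))/2 = 8/3 + 4*I/3, m2 = tr(M rho(e2))/2 = 0, m3 = tr(M rho(e3))/2 = -3/2 + I/2.
Multiplying table entries, the bivector images are rho(e1 e2) = I*rho(e3), rho(e1 e3) = -I*rho(e2), rho(e2 e3) = I*rho(e1); with real blade coefficients the real parts of m0..m3 are the coefficients of 1, e1, e2, e3 and the imaginary parts give the bivectors (e2 e3: Im m1, e1 e3: -Im m2, e1 e2: Im m3).
Answer: 8/3*e1 - 3/2*e3 + 1/2*e1 e2 + 4/3*e2 e3


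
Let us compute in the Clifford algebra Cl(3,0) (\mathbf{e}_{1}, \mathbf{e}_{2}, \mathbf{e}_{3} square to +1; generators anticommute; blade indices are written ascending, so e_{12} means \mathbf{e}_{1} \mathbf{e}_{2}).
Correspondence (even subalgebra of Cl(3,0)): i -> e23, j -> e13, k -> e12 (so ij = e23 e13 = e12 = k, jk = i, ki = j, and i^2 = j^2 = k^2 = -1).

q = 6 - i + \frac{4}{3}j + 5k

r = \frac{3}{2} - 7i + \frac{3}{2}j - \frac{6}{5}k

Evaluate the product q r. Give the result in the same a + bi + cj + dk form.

In blades: q = 6 + 5 e_{12} + \frac{4}{3} e_{13} - e_{23}, r = \frac{3}{2} - \frac{6}{5} e_{12} + \frac{3}{2} e_{13} - 7 e_{23}.
Distribute q over r term by term (generator squares from the signature, products reordered to ascending indices): (6)*r = 9 - \frac{36}{5} e_{12} + 9 e_{13} - 42 e_{23}; (5 e_{12})*r = 6 + \frac{15}{2} e_{12} - 35 e_{13} - \frac{15}{2} e_{23}; (\frac{4}{3} e_{13})*r = -2 + \frac{28}{3} e_{12} + 2 e_{13} - \frac{8}{5} e_{23}; (-e_{23})*r = -7 - \frac{3}{2} e_{12} - \frac{6}{5} e_{13} - \frac{3}{2} e_{23}.
Sum: 6 + \frac{122}{15} e_{12} - \frac{126}{5} e_{13} - \frac{263}{5} e_{23}; translating back through the correspondence:
Answer: 6 - \frac{263}{5}i - \frac{126}{5}j + \frac{122}{15}k


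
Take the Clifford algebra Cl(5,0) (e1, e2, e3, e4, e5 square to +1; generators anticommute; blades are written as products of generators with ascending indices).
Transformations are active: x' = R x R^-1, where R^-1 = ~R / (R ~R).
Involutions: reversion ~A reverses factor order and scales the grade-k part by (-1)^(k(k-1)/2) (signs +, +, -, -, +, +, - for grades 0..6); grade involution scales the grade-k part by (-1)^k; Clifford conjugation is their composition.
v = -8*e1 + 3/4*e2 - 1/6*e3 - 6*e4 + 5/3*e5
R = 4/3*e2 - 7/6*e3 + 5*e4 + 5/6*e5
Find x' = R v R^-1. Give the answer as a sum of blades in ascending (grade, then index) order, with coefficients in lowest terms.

~R = 4/3*e2 - 7/6*e3 + 5*e4 + 5/6*e5, and R ~R = 173/6, so R^-1 = ~R / (173/6).
R v = -329/12 + 32/3*e1 e2 - 28/3*e1 e3 + 40*e1 e4 + 20/3*e1 e5 + 47/72*e2 e3 - 47/4*e2 e4 + 115/72*e2 e5 + 47/6*e3 e4 - 65/36*e3 e5 + 40/3*e4 e5
Answer: 8*e1 - 6821/2076*e2 + 1238/519*e3 - 607/173*e4 - 1125/346*e5


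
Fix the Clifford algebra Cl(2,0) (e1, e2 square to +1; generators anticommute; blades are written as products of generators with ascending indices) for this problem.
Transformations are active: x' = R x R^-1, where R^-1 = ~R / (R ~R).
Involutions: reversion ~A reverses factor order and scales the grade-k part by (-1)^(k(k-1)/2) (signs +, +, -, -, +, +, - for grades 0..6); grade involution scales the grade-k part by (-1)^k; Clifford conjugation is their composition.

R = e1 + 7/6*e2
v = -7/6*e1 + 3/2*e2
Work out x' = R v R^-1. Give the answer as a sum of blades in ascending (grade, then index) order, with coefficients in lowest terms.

~R = e1 + 7/6*e2, and R ~R = 85/36, so R^-1 = ~R / (85/36).
R v = 7/12 + 103/36*e1 e2
Answer: 847/510*e1 - 157/170*e2


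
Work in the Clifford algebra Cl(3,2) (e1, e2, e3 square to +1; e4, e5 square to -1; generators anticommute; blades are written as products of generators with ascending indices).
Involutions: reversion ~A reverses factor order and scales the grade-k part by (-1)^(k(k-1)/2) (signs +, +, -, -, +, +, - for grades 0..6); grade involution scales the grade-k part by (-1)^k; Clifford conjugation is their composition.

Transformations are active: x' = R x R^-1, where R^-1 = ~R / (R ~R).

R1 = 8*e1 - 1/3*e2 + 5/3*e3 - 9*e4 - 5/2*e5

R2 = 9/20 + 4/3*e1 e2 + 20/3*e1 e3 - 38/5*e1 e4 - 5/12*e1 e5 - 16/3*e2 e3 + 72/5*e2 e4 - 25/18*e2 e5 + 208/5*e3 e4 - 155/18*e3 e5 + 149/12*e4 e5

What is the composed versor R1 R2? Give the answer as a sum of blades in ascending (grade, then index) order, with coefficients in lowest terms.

Distribute over the terms of R1 (each basis-blade product reordered to ascending indices, repeated generators contracted through their squares):
(8*e1) R2 = 18/5*e1 + 32/3*e2 + 160/3*e3 - 304/5*e4 - 10/3*e5 - 128/3*e1 e2 e3 + 576/5*e1 e2 e4 - 100/9*e1 e2 e5 + 1664/5*e1 e3 e4 - 620/9*e1 e3 e5 + 298/3*e1 e4 e5
(-1/3*e2) R2 = 4/9*e1 - 3/20*e2 + 16/9*e3 - 24/5*e4 + 25/54*e5 + 20/9*e1 e2 e3 - 38/15*e1 e2 e4 - 5/36*e1 e2 e5 - 208/15*e2 e3 e4 + 155/54*e2 e3 e5 - 149/36*e2 e4 e5
(5/3*e3) R2 = -100/9*e1 + 80/9*e2 + 3/4*e3 + 208/3*e4 - 775/54*e5 + 20/9*e1 e2 e3 + 38/3*e1 e3 e4 + 25/36*e1 e3 e5 - 24*e2 e3 e4 + 125/54*e2 e3 e5 + 745/36*e3 e4 e5
(-9*e4) R2 = 342/5*e1 - 648/5*e2 - 1872/5*e3 - 81/20*e4 + 447/4*e5 - 12*e1 e2 e4 - 60*e1 e3 e4 - 15/4*e1 e4 e5 + 48*e2 e3 e4 - 25/2*e2 e4 e5 - 155/2*e3 e4 e5
(-5/2*e5) R2 = 25/24*e1 + 125/36*e2 + 775/36*e3 - 745/24*e4 - 9/8*e5 - 10/3*e1 e2 e5 - 50/3*e1 e3 e5 + 19*e1 e4 e5 + 40/3*e2 e3 e5 - 36*e2 e4 e5 - 104*e3 e4 e5
Summing the partial products and collecting blades:
Answer: 499/8*e1 - 1921/18*e2 - 26731/90*e3 - 3763/120*e4 + 6725/72*e5 - 344/9*e1 e2 e3 + 302/3*e1 e2 e4 - 175/12*e1 e2 e5 + 4282/15*e1 e3 e4 - 3055/36*e1 e3 e5 + 1375/12*e1 e4 e5 + 152/15*e2 e3 e4 + 500/27*e2 e3 e5 - 1895/36*e2 e4 e5 - 5789/36*e3 e4 e5


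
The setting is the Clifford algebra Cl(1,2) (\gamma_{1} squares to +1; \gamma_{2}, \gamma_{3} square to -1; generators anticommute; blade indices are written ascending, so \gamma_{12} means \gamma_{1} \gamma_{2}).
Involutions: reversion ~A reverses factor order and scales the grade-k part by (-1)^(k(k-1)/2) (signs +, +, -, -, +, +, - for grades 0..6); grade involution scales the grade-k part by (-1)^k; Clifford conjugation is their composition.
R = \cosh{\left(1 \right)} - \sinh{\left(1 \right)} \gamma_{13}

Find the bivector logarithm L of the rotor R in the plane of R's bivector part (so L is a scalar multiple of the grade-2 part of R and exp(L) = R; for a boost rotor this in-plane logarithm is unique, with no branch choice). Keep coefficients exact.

The scalar part of R is \cosh{\left(1 \right)}, so cosh pins the rapidity up to sign — the sign comes from the bivector part; dividing that part by sinh of the rapidity yields the plane, and the in-plane L = rapidity * plane is unique because the two sign choices cancel.
Concretely: cosh(rapidity) = \cosh{\left(1 \right)} gives rapidity = ±1, and since rapidity/sinh(rapidity) is even the sign is immaterial: L = (rapidity/sinh(rapidity)) * <R>_2 = (\frac{1}{\sinh{\left(1 \right)}}) * <R>_2.
Answer: -\gamma_{13}


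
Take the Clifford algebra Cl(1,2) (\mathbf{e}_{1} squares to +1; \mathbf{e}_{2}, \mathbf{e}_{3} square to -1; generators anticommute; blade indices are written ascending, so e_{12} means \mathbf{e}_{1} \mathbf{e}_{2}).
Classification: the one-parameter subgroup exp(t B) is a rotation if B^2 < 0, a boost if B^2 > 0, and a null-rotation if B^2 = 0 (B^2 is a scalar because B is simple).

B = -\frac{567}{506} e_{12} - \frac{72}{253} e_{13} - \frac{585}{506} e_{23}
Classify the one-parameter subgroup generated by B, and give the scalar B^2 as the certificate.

B^2 term by term: the squares give (-\frac{567}{506})^2*(e_{12})^2 + (-\frac{72}{253})^2*(e_{13})^2 + (-\frac{585}{506})^2*(e_{23})^2 = \frac{321489}{256036}*(+1) + \frac{5184}{64009}*(+1) + \frac{342225}{256036}*(-1) = 0 (each basis 2-blade squares to minus the product of its generators' squares); cross terms between blades sharing an index anticommute and cancel. So B^2 = 0.
Answer: null-rotation, certificate B^2 = 0. One invariant decides it: the square 0 survives every conjugation, and its sign is exactly the classification.


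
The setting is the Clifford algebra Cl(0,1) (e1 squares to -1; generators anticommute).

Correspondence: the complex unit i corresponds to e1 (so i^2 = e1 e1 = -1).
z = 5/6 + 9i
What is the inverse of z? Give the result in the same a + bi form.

In blades: z = 5/6 + 9*e1.
With qbar = 5/6 - 9*e1 (scalar fixed, mapped units negated), z qbar = 2941/36 (the sum of squared coefficients), so z^-1 = qbar / (2941/36) = 30/2941 - 324/2941*e1; translating back:
Answer: 30/2941 - 324/2941*i


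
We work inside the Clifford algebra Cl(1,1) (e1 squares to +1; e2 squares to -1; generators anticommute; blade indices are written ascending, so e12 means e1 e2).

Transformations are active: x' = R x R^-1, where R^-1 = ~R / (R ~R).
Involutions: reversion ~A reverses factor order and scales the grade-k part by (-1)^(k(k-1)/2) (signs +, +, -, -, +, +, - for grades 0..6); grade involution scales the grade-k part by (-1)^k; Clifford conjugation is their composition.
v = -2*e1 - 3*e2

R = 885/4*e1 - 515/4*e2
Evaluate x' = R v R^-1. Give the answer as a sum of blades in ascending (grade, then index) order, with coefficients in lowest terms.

~R = 885/4*e1 - 515/4*e2, and R ~R = 32375, so R^-1 = ~R / (32375).
R v = -3315/4 - 3685/4*e12
Answer: -96631/10360*e1 + 99369/10360*e2


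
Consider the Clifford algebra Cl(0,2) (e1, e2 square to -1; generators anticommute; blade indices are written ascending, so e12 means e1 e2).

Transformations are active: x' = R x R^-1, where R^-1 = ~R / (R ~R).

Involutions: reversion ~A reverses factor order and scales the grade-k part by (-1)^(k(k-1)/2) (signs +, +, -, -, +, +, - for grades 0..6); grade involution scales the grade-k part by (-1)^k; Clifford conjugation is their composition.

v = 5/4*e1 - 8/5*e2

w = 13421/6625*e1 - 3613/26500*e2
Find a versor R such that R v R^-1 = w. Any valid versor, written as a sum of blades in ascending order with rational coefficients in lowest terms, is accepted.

Reasoning: v^2 = w^2 = -1649/400 since conjugation preserves the quadratic form; R = v + w = 86809/26500*e1 - 46013/26500*e2 is then valid when invertible, keeping its own part and reversing (v - w)/2.
Answer: 86809/26500*e1 - 46013/26500*e2


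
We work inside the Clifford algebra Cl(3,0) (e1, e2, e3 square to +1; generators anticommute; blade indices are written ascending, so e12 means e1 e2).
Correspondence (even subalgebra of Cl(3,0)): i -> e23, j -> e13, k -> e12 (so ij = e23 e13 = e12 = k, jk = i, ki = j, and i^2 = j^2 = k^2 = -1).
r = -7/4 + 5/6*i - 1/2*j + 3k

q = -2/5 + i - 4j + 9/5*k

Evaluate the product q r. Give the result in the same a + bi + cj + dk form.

In blades: q = -2/5 + 9/5*e12 - 4*e13 + e23, r = -7/4 + 3*e12 - 1/2*e13 + 5/6*e23.
Distribute q over r term by term (generator squares from the signature, products reordered to ascending indices): (-2/5)*r = 7/10 - 6/5*e12 + 1/5*e13 - 1/3*e23; (9/5*e12)*r = -27/5 - 63/20*e12 + 3/2*e13 + 9/10*e23; (-4*e13)*r = -2 + 10/3*e12 + 7*e13 - 12*e23; (e23)*r = -5/6 - 1/2*e12 - 3*e13 - 7/4*e23.
Sum: -113/15 - 91/60*e12 + 57/10*e13 - 791/60*e23; translating back through the correspondence:
Answer: -113/15 - 791/60*i + 57/10*j - 91/60*k


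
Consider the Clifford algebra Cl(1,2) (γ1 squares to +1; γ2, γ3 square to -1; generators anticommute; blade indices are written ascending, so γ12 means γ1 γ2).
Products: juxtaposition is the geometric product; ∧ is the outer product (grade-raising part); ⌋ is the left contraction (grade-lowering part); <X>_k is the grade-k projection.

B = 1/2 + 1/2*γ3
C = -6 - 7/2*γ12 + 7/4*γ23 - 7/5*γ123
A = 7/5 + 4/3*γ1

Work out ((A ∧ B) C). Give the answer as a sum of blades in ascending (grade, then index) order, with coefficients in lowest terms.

step 1: 7/10 + 2/3*γ1 + 7/10*γ3 + 2/3*γ13
step 2: -21/5 - 4*γ1 - 7/40*γ2 - 21/5*γ3 - 91/300*γ12 - 4*γ13 - 49/24*γ23 - 679/300*γ123
Answer: -21/5 - 4*γ1 - 7/40*γ2 - 21/5*γ3 - 91/300*γ12 - 4*γ13 - 49/24*γ23 - 679/300*γ123


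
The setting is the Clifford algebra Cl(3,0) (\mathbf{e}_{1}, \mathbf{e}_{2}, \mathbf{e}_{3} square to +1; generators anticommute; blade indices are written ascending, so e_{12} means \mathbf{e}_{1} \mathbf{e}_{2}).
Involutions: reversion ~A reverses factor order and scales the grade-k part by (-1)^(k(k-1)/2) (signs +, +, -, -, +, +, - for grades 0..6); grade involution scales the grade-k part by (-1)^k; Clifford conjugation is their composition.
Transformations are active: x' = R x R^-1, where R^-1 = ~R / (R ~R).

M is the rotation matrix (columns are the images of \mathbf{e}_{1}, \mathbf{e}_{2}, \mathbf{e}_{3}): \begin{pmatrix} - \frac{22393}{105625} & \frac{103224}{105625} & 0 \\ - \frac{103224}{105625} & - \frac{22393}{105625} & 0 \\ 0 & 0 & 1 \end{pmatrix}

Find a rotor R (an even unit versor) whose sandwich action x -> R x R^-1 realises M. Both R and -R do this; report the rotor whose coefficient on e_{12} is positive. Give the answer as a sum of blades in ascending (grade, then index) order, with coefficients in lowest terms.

Method: write R = a + b12*e_{12} + b13*e_{13} + b23*e_{23} with a^2 + b12^2 + b13^2 + b23^2 = 1 (so R^-1 = ~R). Expanding the columns R e_j ~R gives tr M = 4a^2 - 1 and, from the antisymmetric part, M21 - M12 = -4a*b12, M13 - M31 = 4a*b13, M32 - M23 = -4a*b23.
Here tr M = \frac{60839}{105625}, so a^2 = (1 + tr M)/4 = \frac{41616}{105625} and a = ±\frac{204}{325}. Taking a = \frac{204}{325}: M21 - M12 = -\frac{206448}{105625}, M13 - M31 = 0, M32 - M23 = 0, giving b12 = \frac{253}{325}, b13 = 0, b23 = 0, i.e. R = \frac{204}{325} + \frac{253}{325} e_{12}.
Its e_{12} coefficient is already positive.
Answer: \frac{204}{325} + \frac{253}{325} e_{12}. Uniqueness: Spin(3) -> SO(3) maps R and -R to the same rotation of trace \frac{60839}{105625}; fixing the sign of the e_{12} coefficient removes the ambiguity.


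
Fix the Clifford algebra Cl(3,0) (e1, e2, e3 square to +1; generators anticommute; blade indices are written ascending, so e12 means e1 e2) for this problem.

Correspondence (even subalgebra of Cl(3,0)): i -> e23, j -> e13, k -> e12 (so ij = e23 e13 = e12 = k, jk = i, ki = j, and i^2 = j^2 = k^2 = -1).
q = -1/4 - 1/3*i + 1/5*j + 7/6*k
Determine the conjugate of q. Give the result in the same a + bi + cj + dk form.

In blades: q = -1/4 + 7/6*e12 + 1/5*e13 - 1/3*e23.
Quaternion conjugation is reversion on the even subalgebra: the scalar is fixed and every grade-2 blade flips sign, giving -1/4 - 7/6*e12 - 1/5*e13 + 1/3*e23; translating back:
Answer: -1/4 + 1/3*i - 1/5*j - 7/6*k


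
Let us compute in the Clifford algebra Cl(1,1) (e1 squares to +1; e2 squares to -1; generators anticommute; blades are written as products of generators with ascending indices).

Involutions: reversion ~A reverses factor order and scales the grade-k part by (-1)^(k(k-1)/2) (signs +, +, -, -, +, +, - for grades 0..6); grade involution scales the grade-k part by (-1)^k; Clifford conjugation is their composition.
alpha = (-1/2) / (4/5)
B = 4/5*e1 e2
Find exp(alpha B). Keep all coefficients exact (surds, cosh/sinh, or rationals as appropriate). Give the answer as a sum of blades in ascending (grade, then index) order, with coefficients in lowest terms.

B^2 = (4/5)^2*(e1 e2)^2 = 16/25*(+1) = 16/25 (a basis 2-blade squares to minus the product of its generators' squares).
B^2 = 16/25 — B^2 > 0, so the exponential closes hyperbolically: l = 4/5, alpha*l = -1/2, so exp(alpha B) = cosh(-1/2) + (sinh(-1/2)/(4/5))*B = cosh(1/2) + (-5*sinh(1/2)/4)*B.
Answer: cosh(1/2) - sinh(1/2)*e1 e2


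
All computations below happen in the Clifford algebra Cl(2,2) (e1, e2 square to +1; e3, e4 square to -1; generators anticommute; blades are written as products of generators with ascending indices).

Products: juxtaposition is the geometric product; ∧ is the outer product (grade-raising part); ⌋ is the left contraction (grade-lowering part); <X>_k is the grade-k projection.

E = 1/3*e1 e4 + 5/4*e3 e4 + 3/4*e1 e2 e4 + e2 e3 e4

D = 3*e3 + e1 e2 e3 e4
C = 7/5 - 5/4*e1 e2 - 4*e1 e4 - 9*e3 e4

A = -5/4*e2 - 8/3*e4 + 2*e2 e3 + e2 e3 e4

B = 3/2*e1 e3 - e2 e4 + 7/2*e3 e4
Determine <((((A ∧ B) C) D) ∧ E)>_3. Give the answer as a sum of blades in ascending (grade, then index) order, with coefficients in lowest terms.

step 1: 15/8*e1 e2 e3 - 4*e1 e3 e4 - 35/8*e2 e3 e4
step 2: -36*e1 - 315/8*e2 - 437/32*e3 + 161/8*e1 e2 e3 + 135/8*e1 e2 e4 - 1771/160*e1 e3 e4 - 69/8*e2 e3 e4
step 3: 1311/32 - 69/8*e1 + 1771/160*e2 - 135/8*e3 + 161/8*e4 - 483/8*e1 e2 - 108*e1 e3 - 5313/160*e1 e4 - 945/8*e2 e3 - 207/8*e2 e4 + 437/32*e1 e2 e4 + 315/8*e1 e3 e4 - 36*e2 e3 e4 - 405/8*e1 e2 e3 e4
step 4: 437/32*e1 e4 + 6555/128*e3 e4 + 51911/1920*e1 e2 e4 - 165/32*e1 e3 e4 + 7015/128*e2 e3 e4 - 1089/8*e1 e2 e3 e4
step 5: 51911/1920*e1 e2 e4 - 165/32*e1 e3 e4 + 7015/128*e2 e3 e4
Answer: 51911/1920*e1 e2 e4 - 165/32*e1 e3 e4 + 7015/128*e2 e3 e4


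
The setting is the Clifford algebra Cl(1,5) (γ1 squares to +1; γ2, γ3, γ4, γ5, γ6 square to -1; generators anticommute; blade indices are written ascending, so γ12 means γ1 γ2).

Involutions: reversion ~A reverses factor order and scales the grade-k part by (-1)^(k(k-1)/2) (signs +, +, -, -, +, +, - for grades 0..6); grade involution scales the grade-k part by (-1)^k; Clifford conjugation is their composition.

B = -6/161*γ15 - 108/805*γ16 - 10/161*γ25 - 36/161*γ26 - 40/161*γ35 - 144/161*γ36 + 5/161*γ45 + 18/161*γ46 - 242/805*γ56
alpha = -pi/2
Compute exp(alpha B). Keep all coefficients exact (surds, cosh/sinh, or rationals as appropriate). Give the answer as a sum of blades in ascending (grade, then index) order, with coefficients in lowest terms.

B^2 term by term: the squares give (-6/161)^2*(γ15)^2 + (-108/805)^2*(γ16)^2 + (-10/161)^2*(γ25)^2 + (-36/161)^2*(γ26)^2 + (-40/161)^2*(γ35)^2 + (-144/161)^2*(γ36)^2 + (5/161)^2*(γ45)^2 + (18/161)^2*(γ46)^2 + (-242/805)^2*(γ56)^2 = 36/25921*(+1) + 11664/648025*(+1) + 100/25921*(-1) + 1296/25921*(-1) + 1600/25921*(-1) + 20736/25921*(-1) + 25/25921*(-1) + 324/25921*(-1) + 58564/648025*(-1) = -1 (each basis 2-blade squares to minus the product of its generators' squares); cross terms between blades sharing an index anticommute and cancel; the commuting (index-disjoint) pairs give grade-4 terms 2*c*c'*(blade product), which cancel blade by blade — γ1256: -432/25921 + 432/25921 = 0; γ1356: -1728/25921 + 1728/25921 = 0; γ1456: 216/25921 - 216/25921 = 0; γ2356: -2880/25921 + 2880/25921 = 0; γ2456: 360/25921 - 360/25921 = 0; γ3456: 1440/25921 - 1440/25921 = 0 — confirming B is simple. So B^2 = -1.
B^2 = -1 — the negative square puts this in the circular regime; l = 1, alpha*l = -pi/2, so exp(alpha B) = cos(-pi/2) + (sin(-pi/2)/1)*B = 0 + (-1)*B.
Answer: 6/161*γ15 + 108/805*γ16 + 10/161*γ25 + 36/161*γ26 + 40/161*γ35 + 144/161*γ36 - 5/161*γ45 - 18/161*γ46 + 242/805*γ56


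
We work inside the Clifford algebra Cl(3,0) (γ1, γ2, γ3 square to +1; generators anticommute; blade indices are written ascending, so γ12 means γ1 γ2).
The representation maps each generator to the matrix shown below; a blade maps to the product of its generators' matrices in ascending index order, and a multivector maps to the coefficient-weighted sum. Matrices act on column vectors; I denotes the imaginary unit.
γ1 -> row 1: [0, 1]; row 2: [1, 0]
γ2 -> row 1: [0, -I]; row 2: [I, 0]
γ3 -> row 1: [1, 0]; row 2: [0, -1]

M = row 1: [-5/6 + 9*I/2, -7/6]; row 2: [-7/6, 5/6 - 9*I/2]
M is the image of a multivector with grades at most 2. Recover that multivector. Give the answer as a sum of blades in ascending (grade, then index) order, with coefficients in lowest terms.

Method: 1, rho(γ1), rho(γ2), rho(γ3) form a trace-orthogonal basis of the 2x2 complex matrices (tr(X Y) = 2 if X = Y, else 0), so M = m0*1 + m1*rho(γ1) + m2*rho(γ2) + m3*rho(γ3) with m0 = tr(M)/2 = 0, m1 = tr(M rho(γ1))/2 = -7/6, m2 = tr(M rho(γ2))/2 = 0, m3 = tr(M rho(γ3))/2 = -5/6 + 9*I/2.
Multiplying table entries, the bivector images are rho(γ12) = I*rho(γ3), rho(γ13) = -I*rho(γ2), rho(γ23) = I*rho(γ1); with real blade coefficients the real parts of m0..m3 are the coefficients of 1, γ1, γ2, γ3 and the imaginary parts give the bivectors (γ23: Im m1, γ13: -Im m2, γ12: Im m3).
Answer: -7/6*γ1 - 5/6*γ3 + 9/2*γ12


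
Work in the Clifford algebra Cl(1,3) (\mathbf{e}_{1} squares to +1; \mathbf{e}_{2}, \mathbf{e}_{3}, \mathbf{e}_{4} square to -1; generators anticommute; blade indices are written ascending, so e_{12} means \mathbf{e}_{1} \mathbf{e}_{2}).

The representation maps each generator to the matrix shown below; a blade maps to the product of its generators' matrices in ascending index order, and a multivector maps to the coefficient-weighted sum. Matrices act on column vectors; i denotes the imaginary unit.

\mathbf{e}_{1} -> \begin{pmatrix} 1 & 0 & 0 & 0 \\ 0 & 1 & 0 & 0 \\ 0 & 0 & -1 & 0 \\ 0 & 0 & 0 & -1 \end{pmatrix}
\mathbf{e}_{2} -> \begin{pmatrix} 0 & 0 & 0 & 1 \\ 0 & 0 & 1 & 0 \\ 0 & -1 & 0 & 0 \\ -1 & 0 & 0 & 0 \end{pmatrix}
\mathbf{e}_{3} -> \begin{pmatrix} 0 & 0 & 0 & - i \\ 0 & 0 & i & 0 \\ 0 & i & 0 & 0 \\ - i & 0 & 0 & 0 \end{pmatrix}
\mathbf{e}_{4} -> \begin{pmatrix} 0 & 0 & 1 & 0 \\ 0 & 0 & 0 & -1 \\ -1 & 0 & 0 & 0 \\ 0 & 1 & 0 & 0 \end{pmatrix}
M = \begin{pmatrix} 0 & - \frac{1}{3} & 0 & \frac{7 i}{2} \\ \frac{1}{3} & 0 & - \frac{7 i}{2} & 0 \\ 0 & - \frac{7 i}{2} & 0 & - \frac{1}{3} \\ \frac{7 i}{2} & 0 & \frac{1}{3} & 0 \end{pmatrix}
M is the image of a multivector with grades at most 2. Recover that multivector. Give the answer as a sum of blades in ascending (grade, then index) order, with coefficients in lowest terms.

Method: the blade images are trace-orthogonal — tr(rho(e_A) rho(e_B)^-1) = 4 if A = B and 0 otherwise — and rho(e_A)^-1 = (e_A)^2 * rho(e_A) with (e_A)^2 = +1 or -1, so the coefficient of e_A in the preimage is (e_A)^2 * tr(M rho(e_A))/4.
Nonzero projections over blades of grade <= 2: e_{3}: (e_{3})^2 = -1, tr(M rho(e_{3})) = 14, coefficient -\frac{7}{2}; e_{24}: (e_{24})^2 = -1, tr(M rho(e_{24})) = \frac{4}{3}, coefficient -\frac{1}{3}. Every other blade of grade <= 2 projects to 0.
Answer: -\frac{7}{2} e_{3} - \frac{1}{3} e_{24}


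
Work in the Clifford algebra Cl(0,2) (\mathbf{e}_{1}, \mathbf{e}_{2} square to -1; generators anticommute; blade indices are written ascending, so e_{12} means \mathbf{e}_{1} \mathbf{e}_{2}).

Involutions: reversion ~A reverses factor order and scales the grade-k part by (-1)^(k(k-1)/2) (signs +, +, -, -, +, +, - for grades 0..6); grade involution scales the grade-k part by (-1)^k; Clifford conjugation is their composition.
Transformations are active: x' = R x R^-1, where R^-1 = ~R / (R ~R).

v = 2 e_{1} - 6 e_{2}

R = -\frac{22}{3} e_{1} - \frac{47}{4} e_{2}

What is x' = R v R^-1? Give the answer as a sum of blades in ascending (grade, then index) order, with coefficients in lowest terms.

~R = -\frac{22}{3} e_{1} - \frac{47}{4} e_{2}, and R ~R = -\frac{27625}{144}, so R^-1 = ~R / (-\frac{27625}{144}).
R v = -\frac{335}{6} + \frac{135}{2} e_{12}
Answer: -\frac{34634}{5525} e_{1} - \frac{4638}{5525} e_{2}


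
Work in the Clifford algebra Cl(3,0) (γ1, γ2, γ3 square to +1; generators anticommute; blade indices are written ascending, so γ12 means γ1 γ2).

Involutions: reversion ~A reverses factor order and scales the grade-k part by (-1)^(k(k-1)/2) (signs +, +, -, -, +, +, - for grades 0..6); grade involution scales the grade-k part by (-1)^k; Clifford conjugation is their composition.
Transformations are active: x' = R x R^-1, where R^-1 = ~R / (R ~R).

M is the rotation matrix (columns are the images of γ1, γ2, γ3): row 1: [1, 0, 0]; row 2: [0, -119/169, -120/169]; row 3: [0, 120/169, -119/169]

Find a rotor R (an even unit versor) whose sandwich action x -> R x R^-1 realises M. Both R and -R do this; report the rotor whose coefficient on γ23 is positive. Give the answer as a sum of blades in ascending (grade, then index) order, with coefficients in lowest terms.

Method: write R = a + b12*γ12 + b13*γ13 + b23*γ23 with a^2 + b12^2 + b13^2 + b23^2 = 1 (so R^-1 = ~R). Expanding the columns R e_j ~R gives tr M = 4a^2 - 1 and, from the antisymmetric part, M21 - M12 = -4a*b12, M13 - M31 = 4a*b13, M32 - M23 = -4a*b23.
Here tr M = -69/169, so a^2 = (1 + tr M)/4 = 25/169 and a = ±5/13. Taking a = 5/13: M21 - M12 = 0, M13 - M31 = 0, M32 - M23 = 240/169, giving b12 = 0, b13 = 0, b23 = -12/13, i.e. R = 5/13 - 12/13*γ23.
Its γ23 coefficient is negative, so report the other preimage -R.
Answer: -5/13 + 12/13*γ23. Note: both R and -R realise this M (trace -69/169); the covering map identifies them, and the γ23-coefficient sign is the tie-breaker.
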